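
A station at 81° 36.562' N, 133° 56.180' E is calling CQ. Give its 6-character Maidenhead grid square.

PR61xo

Shift to the Maidenhead origin (180°W, 90°S): lon 313.9363, lat 171.6094.
Field: 313.9363/20 → 15 → P, 171.6094/10 → 17 → R; chars PR.
Square: 13.9363/2 → 6, 1.6094/1 → 1; chars 61.
Subsquare: 1.9363/0.0833333 → 23 → x, 0.6094/0.0416667 → 14 → o; chars xo.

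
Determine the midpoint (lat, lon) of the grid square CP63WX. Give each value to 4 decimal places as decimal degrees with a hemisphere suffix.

63.9792° N, 126.1250° W

Field C=2, P=15: +2·20° lon, +15·10° lat → SW at lon -140°, lat 60°.
Square 6, 3: +6·2° lon, +3·1° lat → SW at lon -128°, lat 63°.
Subsquare w=22, x=23: +22·0.0833333° lon, +23·0.0416667° lat → SW at lon -126.167°, lat 63.9583°.
Cell spans 0.0833333° lon × 0.0416667° lat. Centre is SW corner plus half of each.
latitude 63.9792° N, longitude 126.1250° W.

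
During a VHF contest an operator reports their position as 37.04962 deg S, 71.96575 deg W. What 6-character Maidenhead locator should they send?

FF42aw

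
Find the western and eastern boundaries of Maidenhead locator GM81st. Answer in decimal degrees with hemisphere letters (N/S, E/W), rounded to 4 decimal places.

42.5000° W, 42.4167° W

Field G=6, M=12: +6·20° lon, +12·10° lat → SW at lon -60°, lat 30°.
Square 8, 1: +8·2° lon, +1·1° lat → SW at lon -44°, lat 31°.
Subsquare s=18, t=19: +18·0.0833333° lon, +19·0.0416667° lat → SW at lon -42.5°, lat 31.7917°.
Cell spans 0.0833333° lon × 0.0416667° lat.
west 42.5000° W, east 42.4167° W.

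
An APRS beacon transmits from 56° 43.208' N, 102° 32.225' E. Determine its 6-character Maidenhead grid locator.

Shift to the Maidenhead origin (180°W, 90°S): lon 282.5371, lat 146.7201.
Field: lon ⌊282.5371/20⌋ = 14 → O; lat ⌊146.7201/10⌋ = 14 → O.
Square: lon ⌊2.5371/2⌋ = 1; lat ⌊6.7201/1⌋ = 6.
Subsquare: lon ⌊0.5371/0.0833333⌋ = 6 → g; lat ⌊0.7201/0.0416667⌋ = 17 → r.

OO16gr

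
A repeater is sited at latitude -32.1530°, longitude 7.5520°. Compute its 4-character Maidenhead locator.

JF37

Shift to the Maidenhead origin (180°W, 90°S): lon 187.55, lat 57.85.
Field: 187.55/20 → 9 → J, 57.85/10 → 5 → F; chars JF.
Square: 7.55/2 → 3, 7.85/1 → 7; chars 37.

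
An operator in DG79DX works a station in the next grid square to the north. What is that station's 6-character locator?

Latitude subsquare x = 23; +1 → 24, wraps to 0 = a, carry into square.
Latitude square 9; +1 → 10, wraps to 0, carry into field.
Latitude field G = 6; +1 → 7 = H.
The longitude characters are unchanged.

DH70da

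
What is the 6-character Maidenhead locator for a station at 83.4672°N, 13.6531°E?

Offset from 180°W / 90°S: lon 193.6531°, lat 173.4672°.
Field: 193.6531/20 → 9 → J, 173.4672/10 → 17 → R; chars JR.
Square: 13.6531/2 → 6, 3.4672/1 → 3; chars 63.
Subsquare: 1.6531/0.0833333 → 19 → t, 0.4672/0.0416667 → 11 → l; chars tl.

JR63tl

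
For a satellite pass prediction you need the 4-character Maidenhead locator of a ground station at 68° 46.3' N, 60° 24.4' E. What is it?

Offset from 180°W / 90°S: lon 240.41°, lat 158.77°.
Field: lon ⌊240.41/20⌋ = 12 → M; lat ⌊158.77/10⌋ = 15 → P.
Square: lon ⌊0.41/2⌋ = 0; lat ⌊8.77/1⌋ = 8.

MP08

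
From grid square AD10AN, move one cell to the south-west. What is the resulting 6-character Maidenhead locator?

Longitude subsquare a = 0; −1 → -1, wraps to 23 = x, carry into square.
Longitude square 1; −1 → 0.
Latitude subsquare n = 13; −1 → 12 = m.

AD00xm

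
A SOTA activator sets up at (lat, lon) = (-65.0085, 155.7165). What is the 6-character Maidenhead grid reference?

QC74ux

Shift to the Maidenhead origin (180°W, 90°S): lon 335.7165, lat 24.9915.
Field: 335.7165/20 → 16 → Q, 24.9915/10 → 2 → C; chars QC.
Square: 15.7165/2 → 7, 4.9915/1 → 4; chars 74.
Subsquare: 1.7165/0.0833333 → 20 → u, 0.9915/0.0416667 → 23 → x; chars ux.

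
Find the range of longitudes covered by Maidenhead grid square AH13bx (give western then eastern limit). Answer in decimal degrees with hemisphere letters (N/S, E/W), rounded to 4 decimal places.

177.9167° W, 177.8333° W

Field A=0, H=7: +0·20° lon, +7·10° lat → SW at lon -180°, lat -20°.
Square 1, 3: +1·2° lon, +3·1° lat → SW at lon -178°, lat -17°.
Subsquare b=1, x=23: +1·0.0833333° lon, +23·0.0416667° lat → SW at lon -177.917°, lat -16.0417°.
Cell spans 0.0833333° lon × 0.0416667° lat.
west 177.9167° W, east 177.8333° W.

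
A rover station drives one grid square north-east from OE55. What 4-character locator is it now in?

Longitude square 5; +1 → 6.
Latitude square 5; +1 → 6.

OE66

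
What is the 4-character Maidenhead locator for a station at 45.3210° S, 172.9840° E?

RE64

Shift to the Maidenhead origin (180°W, 90°S): lon 352.98, lat 44.68.
Field (20°×10°, letters A–R): 352.98/20 → 17 → R, 44.68/10 → 4 → E; chars RE.
Square (2°×1°, digits 0–9): 12.98/2 → 6, 4.68/1 → 4; chars 64.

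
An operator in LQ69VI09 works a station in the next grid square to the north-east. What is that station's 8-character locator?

LQ69vj10

Longitude extended square 0; +1 → 1.
Latitude extended square 9; +1 → 10, wraps to 0, carry into subsquare.
Latitude subsquare i = 8; +1 → 9 = j.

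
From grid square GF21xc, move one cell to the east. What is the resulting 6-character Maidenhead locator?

GF31ac

Longitude subsquare x = 23; +1 → 24, wraps to 0 = a, carry into square.
Longitude square 2; +1 → 3.
The latitude characters are unchanged.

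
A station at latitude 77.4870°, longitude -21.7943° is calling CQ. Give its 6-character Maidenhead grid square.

HQ97cl

Add 180° to longitude and 90° to latitude: 158.2057, 167.4870.
Field: lon ⌊158.2057/20⌋ = 7 → H; lat ⌊167.4870/10⌋ = 16 → Q.
Square: lon ⌊18.2057/2⌋ = 9; lat ⌊7.4870/1⌋ = 7.
Subsquare: lon ⌊0.2057/0.0833333⌋ = 2 → c; lat ⌊0.4870/0.0416667⌋ = 11 → l.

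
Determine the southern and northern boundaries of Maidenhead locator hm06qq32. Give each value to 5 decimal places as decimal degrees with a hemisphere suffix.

36.67500° N, 36.67917° N

Field H=7, M=12: +7·20° lon, +12·10° lat → SW at lon -40°, lat 30°.
Square 0, 6: +0·2° lon, +6·1° lat → SW at lon -40°, lat 36°.
Subsquare q=16, q=16: +16·0.0833333° lon, +16·0.0416667° lat → SW at lon -38.6667°, lat 36.6667°.
Extended square 3, 2: +3·0.00833333° lon, +2·0.00416667° lat → SW at lon -38.6417°, lat 36.675°.
Cell spans 0.00833333° lon × 0.00416667° lat.
south 36.67500° N, north 36.67917° N.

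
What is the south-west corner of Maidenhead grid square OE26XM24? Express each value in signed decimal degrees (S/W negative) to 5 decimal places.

-43.48333, 105.93333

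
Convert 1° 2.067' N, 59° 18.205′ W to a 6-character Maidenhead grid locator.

GJ01ia

Add 180° to longitude and 90° to latitude: 120.6966, 91.0345.
Field: lon ⌊120.6966/20⌋ = 6 → G; lat ⌊91.0345/10⌋ = 9 → J.
Square: lon ⌊0.6966/2⌋ = 0; lat ⌊1.0345/1⌋ = 1.
Subsquare: lon ⌊0.6966/0.0833333⌋ = 8 → i; lat ⌊0.0345/0.0416667⌋ = 0 → a.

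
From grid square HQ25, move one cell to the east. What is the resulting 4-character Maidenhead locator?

Longitude square 2; +1 → 3.
The latitude characters are unchanged.

HQ35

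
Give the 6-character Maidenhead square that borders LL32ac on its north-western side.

Longitude subsquare a = 0; −1 → -1, wraps to 23 = x, carry into square.
Longitude square 3; −1 → 2.
Latitude subsquare c = 2; +1 → 3 = d.

LL22xd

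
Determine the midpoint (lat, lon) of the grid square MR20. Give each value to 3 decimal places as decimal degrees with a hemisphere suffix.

80.500° N, 65.000° E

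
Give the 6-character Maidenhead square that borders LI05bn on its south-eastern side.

LI05cm

Longitude subsquare b = 1; +1 → 2 = c.
Latitude subsquare n = 13; −1 → 12 = m.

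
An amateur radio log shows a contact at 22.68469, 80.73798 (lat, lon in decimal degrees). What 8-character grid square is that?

Add 180° to longitude and 90° to latitude: 260.73798, 112.68469.
Field: lon ⌊260.73798/20⌋ = 13 → N; lat ⌊112.68469/10⌋ = 11 → L.
Square: lon ⌊0.73798/2⌋ = 0; lat ⌊2.68469/1⌋ = 2.
Subsquare: lon ⌊0.73798/0.0833333⌋ = 8 → i; lat ⌊0.68469/0.0416667⌋ = 16 → q.
Extended square: lon ⌊0.07131/0.00833333⌋ = 8; lat ⌊0.01802/0.00416667⌋ = 4.

NL02iq84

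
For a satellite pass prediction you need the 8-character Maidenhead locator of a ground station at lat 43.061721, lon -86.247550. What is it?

Add 180° to longitude and 90° to latitude: 93.75245, 133.06172.
Field: 93.75245/20 → 4 → E, 133.06172/10 → 13 → N; chars EN.
Square: 13.75245/2 → 6, 3.06172/1 → 3; chars 63.
Subsquare: 1.75245/0.0833333 → 21 → v, 0.06172/0.0416667 → 1 → b; chars vb.
Extended square: 0.00245/0.00833333 → 0, 0.02005/0.00416667 → 4; chars 04.

EN63vb04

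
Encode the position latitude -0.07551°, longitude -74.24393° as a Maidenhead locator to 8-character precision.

FI29vw01

Offset from 180°W / 90°S: lon 105.75607°, lat 89.92449°.
Field (20°×10°, letters A–R): 105.75607/20 → 5 → F, 89.92449/10 → 8 → I; chars FI.
Square (2°×1°, digits 0–9): 5.75607/2 → 2, 9.92449/1 → 9; chars 29.
Subsquare (5′×2.5′, letters a–x): 1.75607/0.0833333 → 21 → v, 0.92449/0.0416667 → 22 → w; chars vw.
Extended square (30″×15″, digits 0–9): 0.00607/0.00833333 → 0, 0.00782/0.00416667 → 1; chars 01.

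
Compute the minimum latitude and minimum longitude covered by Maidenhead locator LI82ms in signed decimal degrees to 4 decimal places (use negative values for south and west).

-7.2500, 57.0000

Field L=11, I=8: +11·20° lon, +8·10° lat → SW at lon 40°, lat -10°.
Square 8, 2: +8·2° lon, +2·1° lat → SW at lon 56°, lat -8°.
Subsquare m=12, s=18: +12·0.0833333° lon, +18·0.0416667° lat → SW at lon 57°, lat -7.25°.
latitude -7.2500, longitude 57.0000.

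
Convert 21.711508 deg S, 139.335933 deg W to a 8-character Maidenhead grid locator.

Offset from 180°W / 90°S: lon 40.66407°, lat 68.28849°.
Field: 40.66407/20 → 2 → C, 68.28849/10 → 6 → G; chars CG.
Square: 0.66407/2 → 0, 8.28849/1 → 8; chars 08.
Subsquare: 0.66407/0.0833333 → 7 → h, 0.28849/0.0416667 → 6 → g; chars hg.
Extended square: 0.08073/0.00833333 → 9, 0.03849/0.00416667 → 9; chars 99.

CG08hg99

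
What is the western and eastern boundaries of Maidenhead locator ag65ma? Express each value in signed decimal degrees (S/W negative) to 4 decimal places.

Field A=0, G=6: +0·20° lon, +6·10° lat → SW at lon -180°, lat -30°.
Square 6, 5: +6·2° lon, +5·1° lat → SW at lon -168°, lat -25°.
Subsquare m=12, a=0: +12·0.0833333° lon, +0·0.0416667° lat → SW at lon -167°, lat -25°.
Cell spans 0.0833333° lon × 0.0416667° lat.
west -167.0000, east -166.9167.

-167.0000, -166.9167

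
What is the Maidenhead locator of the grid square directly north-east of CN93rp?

Longitude subsquare r = 17; +1 → 18 = s.
Latitude subsquare p = 15; +1 → 16 = q.

CN93sq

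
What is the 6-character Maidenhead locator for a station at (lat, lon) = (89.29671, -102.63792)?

DR89qh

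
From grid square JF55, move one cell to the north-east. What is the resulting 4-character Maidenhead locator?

JF66

Longitude square 5; +1 → 6.
Latitude square 5; +1 → 6.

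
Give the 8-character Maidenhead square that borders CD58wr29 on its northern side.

CD58ws20

Latitude extended square 9; +1 → 10, wraps to 0, carry into subsquare.
Latitude subsquare r = 17; +1 → 18 = s.
The longitude characters are unchanged.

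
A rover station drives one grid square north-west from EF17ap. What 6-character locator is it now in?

EF07xq

Longitude subsquare a = 0; −1 → -1, wraps to 23 = x, carry into square.
Longitude square 1; −1 → 0.
Latitude subsquare p = 15; +1 → 16 = q.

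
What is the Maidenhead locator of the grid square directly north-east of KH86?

Longitude square 8; +1 → 9.
Latitude square 6; +1 → 7.

KH97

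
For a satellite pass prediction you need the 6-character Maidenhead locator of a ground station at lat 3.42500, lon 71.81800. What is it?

Shift to the Maidenhead origin (180°W, 90°S): lon 251.8180, lat 93.4250.
Field: lon ⌊251.8180/20⌋ = 12 → M; lat ⌊93.4250/10⌋ = 9 → J.
Square: lon ⌊11.8180/2⌋ = 5; lat ⌊3.4250/1⌋ = 3.
Subsquare: lon ⌊1.8180/0.0833333⌋ = 21 → v; lat ⌊0.4250/0.0416667⌋ = 10 → k.

MJ53vk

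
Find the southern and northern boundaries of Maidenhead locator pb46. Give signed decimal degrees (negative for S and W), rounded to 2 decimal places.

Field P=15, B=1: +15·20° lon, +1·10° lat → SW at lon 120°, lat -80°.
Square 4, 6: +4·2° lon, +6·1° lat → SW at lon 128°, lat -74°.
Cell spans 2° lon × 1° lat.
south -74.00, north -73.00.

-74.00, -73.00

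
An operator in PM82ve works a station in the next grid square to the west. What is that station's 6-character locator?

PM82ue

Longitude subsquare v = 21; −1 → 20 = u.
The latitude characters are unchanged.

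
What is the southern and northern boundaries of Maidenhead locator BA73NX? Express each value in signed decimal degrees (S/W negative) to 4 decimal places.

-86.0417, -86.0000

Field B=1, A=0: +1·20° lon, +0·10° lat → SW at lon -160°, lat -90°.
Square 7, 3: +7·2° lon, +3·1° lat → SW at lon -146°, lat -87°.
Subsquare n=13, x=23: +13·0.0833333° lon, +23·0.0416667° lat → SW at lon -144.917°, lat -86.0417°.
Cell spans 0.0833333° lon × 0.0416667° lat.
south -86.0417, north -86.0000.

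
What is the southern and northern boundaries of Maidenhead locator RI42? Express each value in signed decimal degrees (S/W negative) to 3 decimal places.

-8.000, -7.000

Field R=17, I=8: +17·20° lon, +8·10° lat → SW at lon 160°, lat -10°.
Square 4, 2: +4·2° lon, +2·1° lat → SW at lon 168°, lat -8°.
Cell spans 2° lon × 1° lat.
south -8.000, north -7.000.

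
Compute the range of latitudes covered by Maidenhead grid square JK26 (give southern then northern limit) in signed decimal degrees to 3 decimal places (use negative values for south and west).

Field J=9, K=10: +9·20° lon, +10·10° lat → SW at lon 0°, lat 10°.
Square 2, 6: +2·2° lon, +6·1° lat → SW at lon 4°, lat 16°.
Cell spans 2° lon × 1° lat.
south 16.000, north 17.000.

16.000, 17.000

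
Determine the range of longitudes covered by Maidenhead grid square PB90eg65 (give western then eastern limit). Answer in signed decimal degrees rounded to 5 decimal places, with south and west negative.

138.38333, 138.39167

Field P=15, B=1: +15·20° lon, +1·10° lat → SW at lon 120°, lat -80°.
Square 9, 0: +9·2° lon, +0·1° lat → SW at lon 138°, lat -80°.
Subsquare e=4, g=6: +4·0.0833333° lon, +6·0.0416667° lat → SW at lon 138.333°, lat -79.75°.
Extended square 6, 5: +6·0.00833333° lon, +5·0.00416667° lat → SW at lon 138.383°, lat -79.7292°.
Cell spans 0.00833333° lon × 0.00416667° lat.
west 138.38333, east 138.39167.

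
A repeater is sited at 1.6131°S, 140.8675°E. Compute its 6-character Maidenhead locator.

QI08kj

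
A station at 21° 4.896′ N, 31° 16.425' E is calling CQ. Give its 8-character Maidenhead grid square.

KL51pb29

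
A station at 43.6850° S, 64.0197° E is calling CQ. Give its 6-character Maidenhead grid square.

Offset from 180°W / 90°S: lon 244.0197°, lat 46.3150°.
Field (20°×10°, letters A–R): lon ⌊244.0197/20⌋ = 12 → M; lat ⌊46.3150/10⌋ = 4 → E.
Square (2°×1°, digits 0–9): lon ⌊4.0197/2⌋ = 2; lat ⌊6.3150/1⌋ = 6.
Subsquare (5′×2.5′, letters a–x): lon ⌊0.0197/0.0833333⌋ = 0 → a; lat ⌊0.3150/0.0416667⌋ = 7 → h.

ME26ah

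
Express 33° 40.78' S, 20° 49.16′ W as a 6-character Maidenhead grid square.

HF96oh

Shift to the Maidenhead origin (180°W, 90°S): lon 159.1807, lat 56.3203.
Field: lon ⌊159.1807/20⌋ = 7 → H; lat ⌊56.3203/10⌋ = 5 → F.
Square: lon ⌊19.1807/2⌋ = 9; lat ⌊6.3203/1⌋ = 6.
Subsquare: lon ⌊1.1807/0.0833333⌋ = 14 → o; lat ⌊0.3203/0.0416667⌋ = 7 → h.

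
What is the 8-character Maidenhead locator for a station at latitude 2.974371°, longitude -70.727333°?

FJ42px23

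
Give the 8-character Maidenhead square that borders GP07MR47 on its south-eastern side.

GP07mr56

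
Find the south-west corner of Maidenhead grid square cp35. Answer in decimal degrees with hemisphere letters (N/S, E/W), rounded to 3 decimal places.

65.000° N, 134.000° W

Field C=2, P=15: +2·20° lon, +15·10° lat → SW at lon -140°, lat 60°.
Square 3, 5: +3·2° lon, +5·1° lat → SW at lon -134°, lat 65°.
latitude 65.000° N, longitude 134.000° W.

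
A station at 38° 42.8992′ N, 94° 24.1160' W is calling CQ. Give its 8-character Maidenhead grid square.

EM28tr11

Add 180° to longitude and 90° to latitude: 85.59807, 128.71499.
Field (20°×10°, letters A–R): lon ⌊85.59807/20⌋ = 4 → E; lat ⌊128.71499/10⌋ = 12 → M.
Square (2°×1°, digits 0–9): lon ⌊5.59807/2⌋ = 2; lat ⌊8.71499/1⌋ = 8.
Subsquare (5′×2.5′, letters a–x): lon ⌊1.59807/0.0833333⌋ = 19 → t; lat ⌊0.71499/0.0416667⌋ = 17 → r.
Extended square (30″×15″, digits 0–9): lon ⌊0.01473/0.00833333⌋ = 1; lat ⌊0.00665/0.00416667⌋ = 1.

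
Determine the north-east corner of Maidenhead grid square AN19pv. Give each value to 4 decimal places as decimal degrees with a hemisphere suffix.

49.9167° N, 176.6667° W

Field A=0, N=13: +0·20° lon, +13·10° lat → SW at lon -180°, lat 40°.
Square 1, 9: +1·2° lon, +9·1° lat → SW at lon -178°, lat 49°.
Subsquare p=15, v=21: +15·0.0833333° lon, +21·0.0416667° lat → SW at lon -176.75°, lat 49.875°.
Cell spans 0.0833333° lon × 0.0416667° lat. NE corner is SW corner plus one full cell.
latitude 49.9167° N, longitude 176.6667° W.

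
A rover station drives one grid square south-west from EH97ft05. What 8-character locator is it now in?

EH97et94

Longitude extended square 0; −1 → -1, wraps to 9, carry into subsquare.
Longitude subsquare f = 5; −1 → 4 = e.
Latitude extended square 5; −1 → 4.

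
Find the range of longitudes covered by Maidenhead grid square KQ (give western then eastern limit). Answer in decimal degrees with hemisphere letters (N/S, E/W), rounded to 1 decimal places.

20.0° E, 40.0° E

Field K=10, Q=16: +10·20° lon, +16·10° lat → SW at lon 20°, lat 70°.
Cell spans 20° lon × 10° lat.
west 20.0° E, east 40.0° E.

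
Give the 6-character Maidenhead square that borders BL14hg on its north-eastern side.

BL14ih

Longitude subsquare h = 7; +1 → 8 = i.
Latitude subsquare g = 6; +1 → 7 = h.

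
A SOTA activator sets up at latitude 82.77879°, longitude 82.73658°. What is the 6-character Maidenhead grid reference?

NR12is

Add 180° to longitude and 90° to latitude: 262.7366, 172.7788.
Field (20°×10°, letters A–R): 262.7366/20 → 13 → N, 172.7788/10 → 17 → R; chars NR.
Square (2°×1°, digits 0–9): 2.7366/2 → 1, 2.7788/1 → 2; chars 12.
Subsquare (5′×2.5′, letters a–x): 0.7366/0.0833333 → 8 → i, 0.7788/0.0416667 → 18 → s; chars is.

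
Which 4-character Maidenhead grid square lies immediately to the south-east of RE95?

Longitude square 9; +1 → 10, wraps to 0, carry into field.
Longitude field R = 17; +1 → 18, wraps to 0 = A, wrapping around the antimeridian.
Latitude square 5; −1 → 4.

AE04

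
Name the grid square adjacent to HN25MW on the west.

HN25lw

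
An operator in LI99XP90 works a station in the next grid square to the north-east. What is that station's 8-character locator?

Longitude extended square 9; +1 → 10, wraps to 0, carry into subsquare.
Longitude subsquare x = 23; +1 → 24, wraps to 0 = a, carry into square.
Longitude square 9; +1 → 10, wraps to 0, carry into field.
Longitude field L = 11; +1 → 12 = M.
Latitude extended square 0; +1 → 1.

MI09ap01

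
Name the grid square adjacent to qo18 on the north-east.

Longitude square 1; +1 → 2.
Latitude square 8; +1 → 9.

QO29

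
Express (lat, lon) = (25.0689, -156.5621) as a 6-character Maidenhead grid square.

BL15rb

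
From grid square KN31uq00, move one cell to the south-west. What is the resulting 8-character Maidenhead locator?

KN31tp99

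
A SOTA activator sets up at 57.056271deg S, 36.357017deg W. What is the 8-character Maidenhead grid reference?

Shift to the Maidenhead origin (180°W, 90°S): lon 143.64298, lat 32.94373.
Field: lon ⌊143.64298/20⌋ = 7 → H; lat ⌊32.94373/10⌋ = 3 → D.
Square: lon ⌊3.64298/2⌋ = 1; lat ⌊2.94373/1⌋ = 2.
Subsquare: lon ⌊1.64298/0.0833333⌋ = 19 → t; lat ⌊0.94373/0.0416667⌋ = 22 → w.
Extended square: lon ⌊0.05965/0.00833333⌋ = 7; lat ⌊0.02706/0.00416667⌋ = 6.

HD12tw76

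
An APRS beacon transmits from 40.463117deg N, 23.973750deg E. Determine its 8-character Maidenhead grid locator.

Add 180° to longitude and 90° to latitude: 203.97375, 130.46312.
Field: 203.97375/20 → 10 → K, 130.46312/10 → 13 → N; chars KN.
Square: 3.97375/2 → 1, 0.46312/1 → 0; chars 10.
Subsquare: 1.97375/0.0833333 → 23 → x, 0.46312/0.0416667 → 11 → l; chars xl.
Extended square: 0.05708/0.00833333 → 6, 0.00478/0.00416667 → 1; chars 61.

KN10xl61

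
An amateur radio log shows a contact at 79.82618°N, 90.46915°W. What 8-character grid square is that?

EQ49st38

Add 180° to longitude and 90° to latitude: 89.53085, 169.82618.
Field: lon ⌊89.53085/20⌋ = 4 → E; lat ⌊169.82618/10⌋ = 16 → Q.
Square: lon ⌊9.53085/2⌋ = 4; lat ⌊9.82618/1⌋ = 9.
Subsquare: lon ⌊1.53085/0.0833333⌋ = 18 → s; lat ⌊0.82618/0.0416667⌋ = 19 → t.
Extended square: lon ⌊0.03085/0.00833333⌋ = 3; lat ⌊0.03451/0.00416667⌋ = 8.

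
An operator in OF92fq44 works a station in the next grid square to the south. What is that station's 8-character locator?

OF92fq43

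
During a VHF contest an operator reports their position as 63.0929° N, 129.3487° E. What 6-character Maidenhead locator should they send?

PP43qc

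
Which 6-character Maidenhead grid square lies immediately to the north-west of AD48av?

AD38xw

Longitude subsquare a = 0; −1 → -1, wraps to 23 = x, carry into square.
Longitude square 4; −1 → 3.
Latitude subsquare v = 21; +1 → 22 = w.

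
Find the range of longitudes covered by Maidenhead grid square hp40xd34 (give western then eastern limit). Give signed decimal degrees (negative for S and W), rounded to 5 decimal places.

Field H=7, P=15: +7·20° lon, +15·10° lat → SW at lon -40°, lat 60°.
Square 4, 0: +4·2° lon, +0·1° lat → SW at lon -32°, lat 60°.
Subsquare x=23, d=3: +23·0.0833333° lon, +3·0.0416667° lat → SW at lon -30.0833°, lat 60.125°.
Extended square 3, 4: +3·0.00833333° lon, +4·0.00416667° lat → SW at lon -30.0583°, lat 60.1417°.
Cell spans 0.00833333° lon × 0.00416667° lat.
west -30.05833, east -30.05000.

-30.05833, -30.05000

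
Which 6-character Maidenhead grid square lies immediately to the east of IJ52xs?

Longitude subsquare x = 23; +1 → 24, wraps to 0 = a, carry into square.
Longitude square 5; +1 → 6.
The latitude characters are unchanged.

IJ62as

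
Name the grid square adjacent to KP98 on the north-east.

LP09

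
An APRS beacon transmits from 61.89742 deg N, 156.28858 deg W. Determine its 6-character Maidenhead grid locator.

BP11uv

Shift to the Maidenhead origin (180°W, 90°S): lon 23.7114, lat 151.8974.
Field: lon ⌊23.7114/20⌋ = 1 → B; lat ⌊151.8974/10⌋ = 15 → P.
Square: lon ⌊3.7114/2⌋ = 1; lat ⌊1.8974/1⌋ = 1.
Subsquare: lon ⌊1.7114/0.0833333⌋ = 20 → u; lat ⌊0.8974/0.0416667⌋ = 21 → v.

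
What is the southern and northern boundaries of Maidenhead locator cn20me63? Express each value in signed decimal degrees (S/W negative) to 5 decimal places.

40.17917, 40.18333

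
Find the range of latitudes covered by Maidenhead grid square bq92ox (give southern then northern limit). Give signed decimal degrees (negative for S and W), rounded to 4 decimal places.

72.9583, 73.0000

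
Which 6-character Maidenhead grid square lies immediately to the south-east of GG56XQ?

GG66ap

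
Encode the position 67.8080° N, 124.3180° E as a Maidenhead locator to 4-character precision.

PP27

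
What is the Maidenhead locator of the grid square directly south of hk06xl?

HK06xk

Latitude subsquare l = 11; −1 → 10 = k.
The longitude characters are unchanged.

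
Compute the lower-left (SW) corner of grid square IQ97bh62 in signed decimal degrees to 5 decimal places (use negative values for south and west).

Field I=8, Q=16: +8·20° lon, +16·10° lat → SW at lon -20°, lat 70°.
Square 9, 7: +9·2° lon, +7·1° lat → SW at lon -2°, lat 77°.
Subsquare b=1, h=7: +1·0.0833333° lon, +7·0.0416667° lat → SW at lon -1.91667°, lat 77.2917°.
Extended square 6, 2: +6·0.00833333° lon, +2·0.00416667° lat → SW at lon -1.86667°, lat 77.3°.
latitude 77.30000, longitude -1.86667.

77.30000, -1.86667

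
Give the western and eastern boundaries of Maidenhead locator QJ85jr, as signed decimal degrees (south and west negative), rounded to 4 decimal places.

156.7500, 156.8333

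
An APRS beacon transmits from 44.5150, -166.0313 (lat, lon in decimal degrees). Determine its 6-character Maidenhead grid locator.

AN64xm

Offset from 180°W / 90°S: lon 13.9687°, lat 134.5150°.
Field: 13.9687/20 → 0 → A, 134.5150/10 → 13 → N; chars AN.
Square: 13.9687/2 → 6, 4.5150/1 → 4; chars 64.
Subsquare: 1.9687/0.0833333 → 23 → x, 0.5150/0.0416667 → 12 → m; chars xm.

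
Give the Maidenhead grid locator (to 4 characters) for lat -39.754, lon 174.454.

RF70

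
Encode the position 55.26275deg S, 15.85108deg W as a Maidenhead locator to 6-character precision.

ID24br

Offset from 180°W / 90°S: lon 164.1489°, lat 34.7373°.
Field: 164.1489/20 → 8 → I, 34.7373/10 → 3 → D; chars ID.
Square: 4.1489/2 → 2, 4.7373/1 → 4; chars 24.
Subsquare: 0.1489/0.0833333 → 1 → b, 0.7373/0.0416667 → 17 → r; chars br.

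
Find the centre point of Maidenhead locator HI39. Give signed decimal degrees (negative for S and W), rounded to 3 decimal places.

-0.500, -33.000

Field H=7, I=8: +7·20° lon, +8·10° lat → SW at lon -40°, lat -10°.
Square 3, 9: +3·2° lon, +9·1° lat → SW at lon -34°, lat -1°.
Cell spans 2° lon × 1° lat. Centre is SW corner plus half of each.
latitude -0.500, longitude -33.000.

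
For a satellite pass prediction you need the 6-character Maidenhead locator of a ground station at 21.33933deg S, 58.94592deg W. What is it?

GG08mp

Shift to the Maidenhead origin (180°W, 90°S): lon 121.0541, lat 68.6607.
Field: 121.0541/20 → 6 → G, 68.6607/10 → 6 → G; chars GG.
Square: 1.0541/2 → 0, 8.6607/1 → 8; chars 08.
Subsquare: 1.0541/0.0833333 → 12 → m, 0.6607/0.0416667 → 15 → p; chars mp.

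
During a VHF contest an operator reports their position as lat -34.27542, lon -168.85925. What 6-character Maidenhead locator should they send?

Shift to the Maidenhead origin (180°W, 90°S): lon 11.1407, lat 55.7246.
Field (20°×10°, letters A–R): lon ⌊11.1407/20⌋ = 0 → A; lat ⌊55.7246/10⌋ = 5 → F.
Square (2°×1°, digits 0–9): lon ⌊11.1407/2⌋ = 5; lat ⌊5.7246/1⌋ = 5.
Subsquare (5′×2.5′, letters a–x): lon ⌊1.1407/0.0833333⌋ = 13 → n; lat ⌊0.7246/0.0416667⌋ = 17 → r.

AF55nr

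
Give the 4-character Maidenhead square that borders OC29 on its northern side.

OD20

Latitude square 9; +1 → 10, wraps to 0, carry into field.
Latitude field C = 2; +1 → 3 = D.
The longitude characters are unchanged.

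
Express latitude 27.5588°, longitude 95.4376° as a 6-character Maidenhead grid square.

NL77rn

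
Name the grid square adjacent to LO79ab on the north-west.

Longitude subsquare a = 0; −1 → -1, wraps to 23 = x, carry into square.
Longitude square 7; −1 → 6.
Latitude subsquare b = 1; +1 → 2 = c.

LO69xc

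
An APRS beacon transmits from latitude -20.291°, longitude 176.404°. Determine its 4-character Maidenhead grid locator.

Offset from 180°W / 90°S: lon 356.40°, lat 69.71°.
Field: lon ⌊356.40/20⌋ = 17 → R; lat ⌊69.71/10⌋ = 6 → G.
Square: lon ⌊16.40/2⌋ = 8; lat ⌊9.71/1⌋ = 9.

RG89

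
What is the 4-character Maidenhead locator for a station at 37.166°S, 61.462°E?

Add 180° to longitude and 90° to latitude: 241.46, 52.83.
Field: 241.46/20 → 12 → M, 52.83/10 → 5 → F; chars MF.
Square: 1.46/2 → 0, 2.83/1 → 2; chars 02.

MF02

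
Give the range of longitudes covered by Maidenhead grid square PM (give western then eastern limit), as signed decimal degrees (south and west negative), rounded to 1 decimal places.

Field P=15, M=12: +15·20° lon, +12·10° lat → SW at lon 120°, lat 30°.
Cell spans 20° lon × 10° lat.
west 120.0, east 140.0.

120.0, 140.0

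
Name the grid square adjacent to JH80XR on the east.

JH90ar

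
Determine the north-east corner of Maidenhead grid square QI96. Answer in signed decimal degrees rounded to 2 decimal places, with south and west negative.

-3.00, 160.00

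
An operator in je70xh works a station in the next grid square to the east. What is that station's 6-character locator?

Longitude subsquare x = 23; +1 → 24, wraps to 0 = a, carry into square.
Longitude square 7; +1 → 8.
The latitude characters are unchanged.

JE80ah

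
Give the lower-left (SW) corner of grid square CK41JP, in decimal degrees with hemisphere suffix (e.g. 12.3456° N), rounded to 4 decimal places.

Field C=2, K=10: +2·20° lon, +10·10° lat → SW at lon -140°, lat 10°.
Square 4, 1: +4·2° lon, +1·1° lat → SW at lon -132°, lat 11°.
Subsquare j=9, p=15: +9·0.0833333° lon, +15·0.0416667° lat → SW at lon -131.25°, lat 11.625°.
latitude 11.6250° N, longitude 131.2500° W.

11.6250° N, 131.2500° W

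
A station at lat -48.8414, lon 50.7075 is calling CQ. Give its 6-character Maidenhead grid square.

Add 180° to longitude and 90° to latitude: 230.7075, 41.1586.
Field (20°×10°, letters A–R): lon ⌊230.7075/20⌋ = 11 → L; lat ⌊41.1586/10⌋ = 4 → E.
Square (2°×1°, digits 0–9): lon ⌊10.7075/2⌋ = 5; lat ⌊1.1586/1⌋ = 1.
Subsquare (5′×2.5′, letters a–x): lon ⌊0.7075/0.0833333⌋ = 8 → i; lat ⌊0.1586/0.0416667⌋ = 3 → d.

LE51id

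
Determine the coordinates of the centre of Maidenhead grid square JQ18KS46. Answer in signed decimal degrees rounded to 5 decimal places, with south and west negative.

78.77708, 2.87083

Field J=9, Q=16: +9·20° lon, +16·10° lat → SW at lon 0°, lat 70°.
Square 1, 8: +1·2° lon, +8·1° lat → SW at lon 2°, lat 78°.
Subsquare k=10, s=18: +10·0.0833333° lon, +18·0.0416667° lat → SW at lon 2.83333°, lat 78.75°.
Extended square 4, 6: +4·0.00833333° lon, +6·0.00416667° lat → SW at lon 2.86667°, lat 78.775°.
Cell spans 0.00833333° lon × 0.00416667° lat. Centre is SW corner plus half of each.
latitude 78.77708, longitude 2.87083.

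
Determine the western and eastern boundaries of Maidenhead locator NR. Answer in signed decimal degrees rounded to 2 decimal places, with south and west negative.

Field N=13, R=17: +13·20° lon, +17·10° lat → SW at lon 80°, lat 80°.
Cell spans 20° lon × 10° lat.
west 80.00, east 100.00.

80.00, 100.00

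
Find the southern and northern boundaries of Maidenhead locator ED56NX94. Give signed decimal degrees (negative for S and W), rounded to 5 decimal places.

Field E=4, D=3: +4·20° lon, +3·10° lat → SW at lon -100°, lat -60°.
Square 5, 6: +5·2° lon, +6·1° lat → SW at lon -90°, lat -54°.
Subsquare n=13, x=23: +13·0.0833333° lon, +23·0.0416667° lat → SW at lon -88.9167°, lat -53.0417°.
Extended square 9, 4: +9·0.00833333° lon, +4·0.00416667° lat → SW at lon -88.8417°, lat -53.025°.
Cell spans 0.00833333° lon × 0.00416667° lat.
south -53.02500, north -53.02083.

-53.02500, -53.02083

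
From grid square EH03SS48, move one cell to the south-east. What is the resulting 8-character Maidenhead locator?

Longitude extended square 4; +1 → 5.
Latitude extended square 8; −1 → 7.

EH03ss57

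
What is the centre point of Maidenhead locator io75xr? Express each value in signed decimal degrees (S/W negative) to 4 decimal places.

Field I=8, O=14: +8·20° lon, +14·10° lat → SW at lon -20°, lat 50°.
Square 7, 5: +7·2° lon, +5·1° lat → SW at lon -6°, lat 55°.
Subsquare x=23, r=17: +23·0.0833333° lon, +17·0.0416667° lat → SW at lon -4.08333°, lat 55.7083°.
Cell spans 0.0833333° lon × 0.0416667° lat. Centre is SW corner plus half of each.
latitude 55.7292, longitude -4.0417.

55.7292, -4.0417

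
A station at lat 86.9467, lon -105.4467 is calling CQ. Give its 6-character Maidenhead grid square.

Add 180° to longitude and 90° to latitude: 74.5533, 176.9467.
Field: 74.5533/20 → 3 → D, 176.9467/10 → 17 → R; chars DR.
Square: 14.5533/2 → 7, 6.9467/1 → 6; chars 76.
Subsquare: 0.5533/0.0833333 → 6 → g, 0.9467/0.0416667 → 22 → w; chars gw.

DR76gw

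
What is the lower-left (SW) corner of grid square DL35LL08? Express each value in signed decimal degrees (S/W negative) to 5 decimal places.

25.49167, -113.08333

Field D=3, L=11: +3·20° lon, +11·10° lat → SW at lon -120°, lat 20°.
Square 3, 5: +3·2° lon, +5·1° lat → SW at lon -114°, lat 25°.
Subsquare l=11, l=11: +11·0.0833333° lon, +11·0.0416667° lat → SW at lon -113.083°, lat 25.4583°.
Extended square 0, 8: +0·0.00833333° lon, +8·0.00416667° lat → SW at lon -113.083°, lat 25.4917°.
latitude 25.49167, longitude -113.08333.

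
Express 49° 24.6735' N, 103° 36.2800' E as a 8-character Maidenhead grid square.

ON19tj28

Offset from 180°W / 90°S: lon 283.60467°, lat 139.41123°.
Field: lon ⌊283.60467/20⌋ = 14 → O; lat ⌊139.41123/10⌋ = 13 → N.
Square: lon ⌊3.60467/2⌋ = 1; lat ⌊9.41123/1⌋ = 9.
Subsquare: lon ⌊1.60467/0.0833333⌋ = 19 → t; lat ⌊0.41123/0.0416667⌋ = 9 → j.
Extended square: lon ⌊0.02133/0.00833333⌋ = 2; lat ⌊0.03623/0.00416667⌋ = 8.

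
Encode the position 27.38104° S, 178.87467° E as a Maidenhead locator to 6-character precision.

Offset from 180°W / 90°S: lon 358.8747°, lat 62.6190°.
Field: 358.8747/20 → 17 → R, 62.6190/10 → 6 → G; chars RG.
Square: 18.8747/2 → 9, 2.6190/1 → 2; chars 92.
Subsquare: 0.8747/0.0833333 → 10 → k, 0.6190/0.0416667 → 14 → o; chars ko.

RG92ko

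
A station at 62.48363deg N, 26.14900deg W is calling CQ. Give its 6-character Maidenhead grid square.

Shift to the Maidenhead origin (180°W, 90°S): lon 153.8510, lat 152.4836.
Field: 153.8510/20 → 7 → H, 152.4836/10 → 15 → P; chars HP.
Square: 13.8510/2 → 6, 2.4836/1 → 2; chars 62.
Subsquare: 1.8510/0.0833333 → 22 → w, 0.4836/0.0416667 → 11 → l; chars wl.

HP62wl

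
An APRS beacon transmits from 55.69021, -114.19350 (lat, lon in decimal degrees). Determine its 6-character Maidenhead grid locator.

DO25vq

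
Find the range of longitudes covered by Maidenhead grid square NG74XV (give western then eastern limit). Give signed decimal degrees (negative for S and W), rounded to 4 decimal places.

Field N=13, G=6: +13·20° lon, +6·10° lat → SW at lon 80°, lat -30°.
Square 7, 4: +7·2° lon, +4·1° lat → SW at lon 94°, lat -26°.
Subsquare x=23, v=21: +23·0.0833333° lon, +21·0.0416667° lat → SW at lon 95.9167°, lat -25.125°.
Cell spans 0.0833333° lon × 0.0416667° lat.
west 95.9167, east 96.0000.

95.9167, 96.0000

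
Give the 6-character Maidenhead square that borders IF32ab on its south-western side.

IF22xa

Longitude subsquare a = 0; −1 → -1, wraps to 23 = x, carry into square.
Longitude square 3; −1 → 2.
Latitude subsquare b = 1; −1 → 0 = a.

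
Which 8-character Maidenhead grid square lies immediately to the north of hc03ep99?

Latitude extended square 9; +1 → 10, wraps to 0, carry into subsquare.
Latitude subsquare p = 15; +1 → 16 = q.
The longitude characters are unchanged.

HC03eq90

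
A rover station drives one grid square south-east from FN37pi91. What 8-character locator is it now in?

FN37qi00

Longitude extended square 9; +1 → 10, wraps to 0, carry into subsquare.
Longitude subsquare p = 15; +1 → 16 = q.
Latitude extended square 1; −1 → 0.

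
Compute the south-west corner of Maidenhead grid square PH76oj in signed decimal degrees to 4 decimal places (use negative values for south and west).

Field P=15, H=7: +15·20° lon, +7·10° lat → SW at lon 120°, lat -20°.
Square 7, 6: +7·2° lon, +6·1° lat → SW at lon 134°, lat -14°.
Subsquare o=14, j=9: +14·0.0833333° lon, +9·0.0416667° lat → SW at lon 135.167°, lat -13.625°.
latitude -13.6250, longitude 135.1667.

-13.6250, 135.1667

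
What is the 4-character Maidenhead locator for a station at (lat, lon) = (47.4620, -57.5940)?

GN17

Offset from 180°W / 90°S: lon 122.41°, lat 137.46°.
Field (20°×10°, letters A–R): 122.41/20 → 6 → G, 137.46/10 → 13 → N; chars GN.
Square (2°×1°, digits 0–9): 2.41/2 → 1, 7.46/1 → 7; chars 17.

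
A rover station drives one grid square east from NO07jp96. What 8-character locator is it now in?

Longitude extended square 9; +1 → 10, wraps to 0, carry into subsquare.
Longitude subsquare j = 9; +1 → 10 = k.
The latitude characters are unchanged.

NO07kp06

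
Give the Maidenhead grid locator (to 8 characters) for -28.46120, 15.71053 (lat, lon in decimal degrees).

JG71um59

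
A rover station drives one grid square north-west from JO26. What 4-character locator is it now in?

JO17

Longitude square 2; −1 → 1.
Latitude square 6; +1 → 7.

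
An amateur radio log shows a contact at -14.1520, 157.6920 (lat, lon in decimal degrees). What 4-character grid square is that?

QH85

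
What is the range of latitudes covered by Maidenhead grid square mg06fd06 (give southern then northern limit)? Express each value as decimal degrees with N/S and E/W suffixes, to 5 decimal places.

Field M=12, G=6: +12·20° lon, +6·10° lat → SW at lon 60°, lat -30°.
Square 0, 6: +0·2° lon, +6·1° lat → SW at lon 60°, lat -24°.
Subsquare f=5, d=3: +5·0.0833333° lon, +3·0.0416667° lat → SW at lon 60.4167°, lat -23.875°.
Extended square 0, 6: +0·0.00833333° lon, +6·0.00416667° lat → SW at lon 60.4167°, lat -23.85°.
Cell spans 0.00833333° lon × 0.00416667° lat.
south 23.85000° S, north 23.84583° S.

23.85000° S, 23.84583° S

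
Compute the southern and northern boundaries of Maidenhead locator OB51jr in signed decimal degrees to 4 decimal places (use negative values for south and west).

-78.2917, -78.2500

Field O=14, B=1: +14·20° lon, +1·10° lat → SW at lon 100°, lat -80°.
Square 5, 1: +5·2° lon, +1·1° lat → SW at lon 110°, lat -79°.
Subsquare j=9, r=17: +9·0.0833333° lon, +17·0.0416667° lat → SW at lon 110.75°, lat -78.2917°.
Cell spans 0.0833333° lon × 0.0416667° lat.
south -78.2917, north -78.2500.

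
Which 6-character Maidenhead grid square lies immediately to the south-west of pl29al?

PL19xk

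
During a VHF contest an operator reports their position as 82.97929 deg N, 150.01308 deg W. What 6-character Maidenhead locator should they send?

BR42xx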